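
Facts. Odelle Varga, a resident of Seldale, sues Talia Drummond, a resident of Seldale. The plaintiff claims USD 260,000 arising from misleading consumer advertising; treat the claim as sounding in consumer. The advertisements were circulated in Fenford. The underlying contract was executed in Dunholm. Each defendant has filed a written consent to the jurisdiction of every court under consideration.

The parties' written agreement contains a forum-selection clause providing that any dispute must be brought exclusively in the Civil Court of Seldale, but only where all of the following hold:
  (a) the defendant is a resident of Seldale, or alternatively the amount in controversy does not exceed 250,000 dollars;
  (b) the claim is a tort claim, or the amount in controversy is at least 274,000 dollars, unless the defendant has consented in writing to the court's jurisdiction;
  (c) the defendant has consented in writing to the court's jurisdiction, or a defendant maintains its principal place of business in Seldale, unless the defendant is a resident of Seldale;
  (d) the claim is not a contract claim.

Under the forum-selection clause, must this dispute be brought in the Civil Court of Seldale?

Yes

The Civil Court of Seldale:
  (a) The defendant resides in Seldale — that alternative is enough. Satisfied.
  (b) The claim is a consumer claim, not a tort claim; the amount in controversy is $260,000, below the USD 274,000 floor — every alternative fails. But every defendant has filed written consent, and the 'unless' clause therefore excuses the requirement. Satisfied.
  (c) Every defendant has filed written consent — that alternative is enough. Met.
  (d) The claim is a consumer claim, not a contract claim. Condition met.
  → Forum clause is triggered.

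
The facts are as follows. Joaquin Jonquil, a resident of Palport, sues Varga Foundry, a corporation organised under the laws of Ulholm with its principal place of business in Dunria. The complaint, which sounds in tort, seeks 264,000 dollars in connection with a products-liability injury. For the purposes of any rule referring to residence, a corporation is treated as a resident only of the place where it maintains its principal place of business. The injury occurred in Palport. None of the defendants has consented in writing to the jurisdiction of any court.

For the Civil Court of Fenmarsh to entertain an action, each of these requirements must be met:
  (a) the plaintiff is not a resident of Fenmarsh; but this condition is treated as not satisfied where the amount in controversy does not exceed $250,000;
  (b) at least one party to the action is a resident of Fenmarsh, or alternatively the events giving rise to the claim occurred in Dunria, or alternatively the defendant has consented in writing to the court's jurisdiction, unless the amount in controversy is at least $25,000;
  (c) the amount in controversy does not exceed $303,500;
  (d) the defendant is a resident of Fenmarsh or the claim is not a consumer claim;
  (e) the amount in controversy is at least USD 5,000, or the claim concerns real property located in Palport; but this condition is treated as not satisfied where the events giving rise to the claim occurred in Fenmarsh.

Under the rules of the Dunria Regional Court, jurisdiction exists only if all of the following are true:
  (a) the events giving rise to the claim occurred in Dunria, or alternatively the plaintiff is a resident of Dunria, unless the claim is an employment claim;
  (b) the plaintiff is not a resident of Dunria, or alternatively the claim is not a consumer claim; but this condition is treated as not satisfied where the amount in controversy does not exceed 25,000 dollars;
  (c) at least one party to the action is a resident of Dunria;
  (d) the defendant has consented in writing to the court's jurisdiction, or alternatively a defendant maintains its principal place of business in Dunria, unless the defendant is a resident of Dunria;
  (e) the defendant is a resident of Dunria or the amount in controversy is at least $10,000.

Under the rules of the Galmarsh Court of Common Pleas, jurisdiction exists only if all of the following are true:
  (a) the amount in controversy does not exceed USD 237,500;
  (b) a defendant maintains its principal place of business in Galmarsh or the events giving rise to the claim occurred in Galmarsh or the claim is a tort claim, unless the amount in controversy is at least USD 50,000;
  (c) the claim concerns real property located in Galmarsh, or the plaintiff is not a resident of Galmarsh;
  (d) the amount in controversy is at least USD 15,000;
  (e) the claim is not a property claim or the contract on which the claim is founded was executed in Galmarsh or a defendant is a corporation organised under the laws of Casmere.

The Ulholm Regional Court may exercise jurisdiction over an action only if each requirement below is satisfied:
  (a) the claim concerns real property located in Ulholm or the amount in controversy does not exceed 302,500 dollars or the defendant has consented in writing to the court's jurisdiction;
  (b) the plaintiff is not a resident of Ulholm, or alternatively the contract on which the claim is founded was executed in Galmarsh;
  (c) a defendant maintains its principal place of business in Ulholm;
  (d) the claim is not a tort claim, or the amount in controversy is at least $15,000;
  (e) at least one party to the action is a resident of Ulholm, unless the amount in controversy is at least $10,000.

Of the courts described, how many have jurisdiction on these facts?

1

The Civil Court of Fenmarsh:
  (a) The plaintiff resides in Palport, which is not Fenmarsh. The exception is not triggered, since the amount in controversy is USD 264,000, above the $250,000 ceiling. Satisfied.
  (b) No party resides in Fenmarsh; the operative events occurred in Palport, not Dunria; no such written consent has been filed — every alternative fails. The proviso rescues it, though: the amount in controversy is USD 264,000, which meets the 25,000 dollars floor. Met.
  (c) The amount in controversy is $264,000, within the $303,500 ceiling. Condition met.
  (d) The claim is a tort claim, not a consumer claim, so one alternative holds. Condition met.
  (e) The amount in controversy is USD 264,000, which meets the 5,000 dollars floor, which satisfies one of the alternatives. The exception is not triggered, since the operative events occurred in Palport, not Fenmarsh. Condition met.
  → Jurisdiction lies.
The Dunria Regional Court:
  (a) The operative events occurred in Palport, not Dunria; the plaintiff resides in Palport, not Dunria — every alternative fails. Nor does the 'unless' clause help: the claim is a tort claim, not an employment claim. Not satisfied.
  (b) The plaintiff resides in Palport, which is not Dunria, so this disjunct is met. And the carve-out is inapplicable — the amount in controversy is $264,000, above the 25,000 dollars ceiling. Met.
  (c) Varga Foundry resides in Dunria. Met.
  (d) Varga Foundry has its principal place of business in Dunria — that alternative is enough. Condition met.
  (e) The defendant resides in Dunria, so one alternative holds. Met.
  → The court lacks jurisdiction.
The Galmarsh Court of Common Pleas:
  (a) The amount in controversy is USD 264,000, above the $237,500 ceiling. Condition not met.
  (b) The claim is a tort claim — that alternative is enough. Condition met.
  (c) The plaintiff resides in Palport, which is not Galmarsh, so one alternative holds. Satisfied.
  (d) The amount in controversy is 264,000 dollars, which meets the USD 15,000 floor. Condition met.
  (e) The claim is a tort claim, not a property claim — that alternative is enough. Met.
  → Not every requirement is met — no jurisdiction.
The Ulholm Regional Court:
  (a) The amount in controversy is USD 264,000, within the 302,500 dollars ceiling, so this disjunct is met. Satisfied.
  (b) The plaintiff resides in Palport, which is not Ulholm, which satisfies one of the alternatives. Satisfied.
  (c) The corporate defendant(s) have their principal place of business in Dunria, not Ulholm. Not met.
  (d) The amount in controversy is 264,000 dollars, which meets the USD 15,000 floor, so this disjunct is met. Condition met.
  (e) No party resides in Ulholm. The proviso rescues it, though: the amount in controversy is USD 264,000, which meets the USD 10,000 floor. Condition met.
  → Not every requirement is met — no jurisdiction.
Courts with jurisdiction: the Civil Court of Fenmarsh — 1 in total.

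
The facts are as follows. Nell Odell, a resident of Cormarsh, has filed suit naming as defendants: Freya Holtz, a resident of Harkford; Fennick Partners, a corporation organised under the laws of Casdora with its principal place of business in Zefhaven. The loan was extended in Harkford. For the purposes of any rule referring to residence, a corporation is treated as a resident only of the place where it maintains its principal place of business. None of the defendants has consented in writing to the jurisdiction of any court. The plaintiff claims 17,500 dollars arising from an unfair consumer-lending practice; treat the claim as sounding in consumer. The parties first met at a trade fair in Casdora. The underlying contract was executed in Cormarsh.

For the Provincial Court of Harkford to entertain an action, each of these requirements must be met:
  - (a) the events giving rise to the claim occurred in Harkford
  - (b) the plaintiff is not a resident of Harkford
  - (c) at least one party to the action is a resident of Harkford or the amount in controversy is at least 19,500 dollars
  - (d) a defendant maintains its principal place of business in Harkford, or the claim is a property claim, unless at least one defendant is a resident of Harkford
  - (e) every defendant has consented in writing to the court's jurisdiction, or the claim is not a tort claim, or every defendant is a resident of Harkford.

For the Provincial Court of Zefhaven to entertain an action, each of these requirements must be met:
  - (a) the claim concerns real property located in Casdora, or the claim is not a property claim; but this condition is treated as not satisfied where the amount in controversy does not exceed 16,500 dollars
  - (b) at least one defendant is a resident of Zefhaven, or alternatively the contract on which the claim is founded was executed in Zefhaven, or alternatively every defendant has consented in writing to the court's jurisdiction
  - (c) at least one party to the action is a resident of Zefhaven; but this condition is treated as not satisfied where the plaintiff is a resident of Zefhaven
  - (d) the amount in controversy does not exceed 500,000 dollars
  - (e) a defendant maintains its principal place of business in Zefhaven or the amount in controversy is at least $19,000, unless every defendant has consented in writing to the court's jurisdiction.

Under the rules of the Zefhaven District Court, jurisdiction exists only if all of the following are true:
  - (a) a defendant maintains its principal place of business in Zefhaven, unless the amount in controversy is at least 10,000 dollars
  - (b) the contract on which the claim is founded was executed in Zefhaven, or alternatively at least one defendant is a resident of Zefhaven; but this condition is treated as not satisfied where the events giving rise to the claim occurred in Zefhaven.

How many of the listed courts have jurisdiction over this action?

3

The Provincial Court of Harkford:
  (a) The operative events occurred in Harkford. Condition met.
  (b) The plaintiff resides in Cormarsh, which is not Harkford. Satisfied.
  (c) Freya Holtz resides in Harkford, which satisfies one of the alternatives. Condition met.
  (d) The corporate defendant(s) have their principal place of business in Zefhaven, not Harkford; the claim is a consumer claim, not a property claim — none of the alternatives is met. However, Freya Holtz resides in Harkford, so the 'unless' proviso supplies this condition. Met.
  (e) The claim is a consumer claim, not a tort claim, so one alternative holds. Condition met.
  → The court has jurisdiction.
The Provincial Court of Zefhaven:
  (a) The claim is a consumer claim, not a property claim — that alternative is enough. And the carve-out is inapplicable — the amount in controversy is $17,500, above the 16,500 dollars ceiling. Condition met.
  (b) Fennick Partners resides in Zefhaven, so this disjunct is met. Satisfied.
  (c) Fennick Partners resides in Zefhaven. The exception is not triggered, since the plaintiff resides in Cormarsh, not Zefhaven. Satisfied.
  (d) The amount in controversy is USD 17,500, within the 500,000 dollars ceiling. Condition met.
  (e) Fennick Partners has its principal place of business in Zefhaven — that alternative is enough. Condition met.
  → The court has jurisdiction.
The Zefhaven District Court:
  (a) Fennick Partners has its principal place of business in Zefhaven. Met.
  (b) Fennick Partners resides in Zefhaven — that alternative is enough. The carve-out does not apply: the operative events occurred in Harkford, not Zefhaven. Condition met.
  → All conditions met; jurisdiction exists.
Courts with jurisdiction: the Provincial Court of Harkford, the Provincial Court of Zefhaven, the Zefhaven District Court — 3 in total.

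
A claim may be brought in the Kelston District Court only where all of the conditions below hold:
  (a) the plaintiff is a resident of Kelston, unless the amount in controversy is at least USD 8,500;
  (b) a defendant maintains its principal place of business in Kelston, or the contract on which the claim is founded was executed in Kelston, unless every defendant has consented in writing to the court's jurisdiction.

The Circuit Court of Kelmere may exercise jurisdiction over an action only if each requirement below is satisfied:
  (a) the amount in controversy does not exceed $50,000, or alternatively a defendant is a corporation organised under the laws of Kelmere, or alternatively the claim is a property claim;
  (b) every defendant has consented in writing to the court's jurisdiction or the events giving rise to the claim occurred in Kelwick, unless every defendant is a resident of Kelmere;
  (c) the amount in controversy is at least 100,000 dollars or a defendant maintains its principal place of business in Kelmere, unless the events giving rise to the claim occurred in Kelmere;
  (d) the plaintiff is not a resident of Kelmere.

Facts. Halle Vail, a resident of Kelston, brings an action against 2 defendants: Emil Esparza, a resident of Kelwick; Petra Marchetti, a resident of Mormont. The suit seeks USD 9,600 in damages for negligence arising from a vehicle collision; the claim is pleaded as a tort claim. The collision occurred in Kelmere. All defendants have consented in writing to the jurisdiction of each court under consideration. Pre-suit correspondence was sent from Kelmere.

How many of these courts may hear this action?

2

The Kelston District Court:
  (a) The plaintiff resides in Kelston. Satisfied.
  (b) No defendant is a corporation; no contract (and hence no place of execution) is alleged — every alternative fails. But every defendant has filed written consent, and the 'unless' clause therefore excuses the requirement. Satisfied.
  → Every requirement is satisfied — jurisdiction.
The Circuit Court of Kelmere:
  (a) The amount in controversy is $9,600, within the USD 50,000 ceiling — that alternative is enough. Satisfied.
  (b) Every defendant has filed written consent, so one alternative holds. Condition met.
  (c) The amount in controversy is USD 9,600, below the USD 100,000 floor; no defendant is a corporation — none of the alternatives is met. But the operative events occurred in Kelmere, and the 'unless' clause therefore excuses the requirement. Satisfied.
  (d) The plaintiff resides in Kelston, which is not Kelmere. Met.
  → All conditions met; jurisdiction exists.
Courts with jurisdiction: the Kelston District Court, the Circuit Court of Kelmere — 2 in total.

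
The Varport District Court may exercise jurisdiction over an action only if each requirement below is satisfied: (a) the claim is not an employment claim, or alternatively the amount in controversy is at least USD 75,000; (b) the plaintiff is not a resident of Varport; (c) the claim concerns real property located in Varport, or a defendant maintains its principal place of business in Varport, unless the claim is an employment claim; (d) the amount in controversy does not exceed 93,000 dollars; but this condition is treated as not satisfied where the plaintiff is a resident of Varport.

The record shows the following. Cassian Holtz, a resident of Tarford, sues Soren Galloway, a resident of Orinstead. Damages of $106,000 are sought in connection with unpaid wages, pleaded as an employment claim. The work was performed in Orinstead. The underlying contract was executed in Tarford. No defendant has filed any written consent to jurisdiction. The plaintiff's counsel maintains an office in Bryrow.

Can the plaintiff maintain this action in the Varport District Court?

No

The Varport District Court:
  (a) The amount in controversy is 106,000 dollars, which meets the $75,000 floor, which satisfies one of the alternatives. Met.
  (b) The plaintiff resides in Tarford, which is not Varport. Satisfied.
  (c) The claim does not concern real property; no defendant is a corporation — no alternative holds. The proviso rescues it, though: the claim is an employment claim. Met.
  (d) The amount in controversy is $106,000, above the $93,000 ceiling. Fails.
  → The court lacks jurisdiction.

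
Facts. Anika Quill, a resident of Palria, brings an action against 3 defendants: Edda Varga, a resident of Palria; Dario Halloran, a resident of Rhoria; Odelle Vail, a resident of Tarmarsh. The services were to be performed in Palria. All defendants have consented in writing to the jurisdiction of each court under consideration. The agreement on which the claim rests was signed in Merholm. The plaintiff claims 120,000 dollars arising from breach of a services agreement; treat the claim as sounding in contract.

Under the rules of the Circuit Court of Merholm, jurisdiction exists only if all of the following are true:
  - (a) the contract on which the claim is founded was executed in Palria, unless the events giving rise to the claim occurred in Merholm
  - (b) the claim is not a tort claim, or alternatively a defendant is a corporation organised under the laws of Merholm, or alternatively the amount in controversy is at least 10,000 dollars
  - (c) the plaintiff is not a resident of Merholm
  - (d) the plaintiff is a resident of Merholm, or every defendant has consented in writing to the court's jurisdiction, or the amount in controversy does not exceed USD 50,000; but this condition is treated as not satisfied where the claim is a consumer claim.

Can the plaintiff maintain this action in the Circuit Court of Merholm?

The Circuit Court of Merholm:
  (a) The contract was executed in Merholm, not Palria. Nor does the 'unless' clause help: the operative events occurred in Palria, not Merholm. Not satisfied.
  (b) The claim is a contract claim, not a tort claim, which satisfies one of the alternatives. Met.
  (c) The plaintiff resides in Palria, which is not Merholm. Met.
  (d) Every defendant has filed written consent, so one alternative holds. The exception is not triggered, since the claim is a contract claim, not a consumer claim. Met.
  → No jurisdiction.

No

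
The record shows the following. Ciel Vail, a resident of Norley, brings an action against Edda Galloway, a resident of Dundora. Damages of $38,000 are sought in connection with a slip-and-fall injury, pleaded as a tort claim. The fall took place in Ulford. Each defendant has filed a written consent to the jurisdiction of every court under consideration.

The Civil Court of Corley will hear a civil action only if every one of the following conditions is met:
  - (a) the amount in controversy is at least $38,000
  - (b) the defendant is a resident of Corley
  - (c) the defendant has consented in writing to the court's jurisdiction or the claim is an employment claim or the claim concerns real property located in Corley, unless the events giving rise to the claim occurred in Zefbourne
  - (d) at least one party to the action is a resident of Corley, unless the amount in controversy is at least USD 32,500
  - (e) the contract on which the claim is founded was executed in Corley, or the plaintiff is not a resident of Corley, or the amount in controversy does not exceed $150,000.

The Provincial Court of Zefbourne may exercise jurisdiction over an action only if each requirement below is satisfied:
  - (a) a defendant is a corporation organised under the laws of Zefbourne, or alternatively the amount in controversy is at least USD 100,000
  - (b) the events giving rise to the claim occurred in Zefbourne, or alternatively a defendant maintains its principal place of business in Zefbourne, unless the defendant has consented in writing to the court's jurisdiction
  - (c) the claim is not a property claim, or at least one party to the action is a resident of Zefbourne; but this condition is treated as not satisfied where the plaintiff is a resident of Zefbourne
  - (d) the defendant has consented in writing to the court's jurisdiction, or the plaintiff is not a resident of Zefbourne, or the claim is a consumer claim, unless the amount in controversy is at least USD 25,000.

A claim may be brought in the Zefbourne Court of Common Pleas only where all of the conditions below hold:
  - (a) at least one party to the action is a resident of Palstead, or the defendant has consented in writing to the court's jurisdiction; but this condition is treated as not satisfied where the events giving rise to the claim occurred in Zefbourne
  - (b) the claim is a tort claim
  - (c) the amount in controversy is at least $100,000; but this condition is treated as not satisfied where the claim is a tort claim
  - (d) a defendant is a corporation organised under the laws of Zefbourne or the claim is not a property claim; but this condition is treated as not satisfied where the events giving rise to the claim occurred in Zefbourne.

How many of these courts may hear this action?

0

The Civil Court of Corley:
  (a) The amount in controversy is 38,000 dollars, which meets the USD 38,000 floor. Met.
  (b) The defendant resides in Dundora, not Corley. Fails.
  (c) Every defendant has filed written consent — that alternative is enough. Met.
  (d) No party resides in Corley. But the amount in controversy is $38,000, which meets the USD 32,500 floor, and the 'unless' clause therefore excuses the requirement. Satisfied.
  (e) The plaintiff resides in Norley, which is not Corley — that alternative is enough. Condition met.
  → At least one condition fails; no jurisdiction.
The Provincial Court of Zefbourne:
  (a) No defendant is a corporation; the amount in controversy is USD 38,000, below the $100,000 floor — every alternative fails. Fails.
  (b) The operative events occurred in Ulford, not Zefbourne; no defendant is a corporation — no alternative holds. But every defendant has filed written consent, and the 'unless' clause therefore excuses the requirement. Satisfied.
  (c) The claim is a tort claim, not a property claim — that alternative is enough. The exception is not triggered, since the plaintiff resides in Norley, not Zefbourne. Condition met.
  (d) Every defendant has filed written consent, which satisfies one of the alternatives. Satisfied.
  → The court lacks jurisdiction.
The Zefbourne Court of Common Pleas:
  (a) Every defendant has filed written consent, which satisfies one of the alternatives. The exception is not triggered, since the operative events occurred in Ulford, not Zefbourne. Met.
  (b) The claim is a tort claim. Condition met.
  (c) The amount in controversy is $38,000, below the $100,000 floor. Fails.
  (d) The claim is a tort claim, not a property claim, so one alternative holds. The carve-out does not apply: the operative events occurred in Ulford, not Zefbourne. Satisfied.
  → No jurisdiction.
No court satisfies all of its conditions.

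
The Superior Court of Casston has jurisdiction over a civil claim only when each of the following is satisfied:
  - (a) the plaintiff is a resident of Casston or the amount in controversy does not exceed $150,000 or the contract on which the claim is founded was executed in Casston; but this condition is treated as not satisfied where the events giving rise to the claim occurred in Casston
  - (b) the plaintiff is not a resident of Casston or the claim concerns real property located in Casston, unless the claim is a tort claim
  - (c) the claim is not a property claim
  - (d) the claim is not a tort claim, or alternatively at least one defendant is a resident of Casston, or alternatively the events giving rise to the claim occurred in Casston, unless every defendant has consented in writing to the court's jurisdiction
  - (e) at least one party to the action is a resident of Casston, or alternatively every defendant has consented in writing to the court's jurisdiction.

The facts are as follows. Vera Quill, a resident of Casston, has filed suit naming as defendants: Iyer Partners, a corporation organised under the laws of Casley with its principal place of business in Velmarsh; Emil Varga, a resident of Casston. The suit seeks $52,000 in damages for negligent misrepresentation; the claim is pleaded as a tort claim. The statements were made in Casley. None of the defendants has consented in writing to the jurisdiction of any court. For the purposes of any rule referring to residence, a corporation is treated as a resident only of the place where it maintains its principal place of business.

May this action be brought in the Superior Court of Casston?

The Superior Court of Casston:
  (a) The plaintiff resides in Casston, so this disjunct is met. The exception is not triggered, since the operative events occurred in Casley, not Casston. Condition met.
  (b) The plaintiff resides in Casston; the claim does not concern real property — none of the alternatives is met. However, the claim is a tort claim, so the 'unless' proviso supplies this condition. Satisfied.
  (c) The claim is a tort claim, not a property claim. Condition met.
  (d) Emil Varga resides in Casston, which satisfies one of the alternatives. Met.
  (e) Vera Quill resides in Casston, which satisfies one of the alternatives. Satisfied.
  → All conditions met; jurisdiction exists.

Yes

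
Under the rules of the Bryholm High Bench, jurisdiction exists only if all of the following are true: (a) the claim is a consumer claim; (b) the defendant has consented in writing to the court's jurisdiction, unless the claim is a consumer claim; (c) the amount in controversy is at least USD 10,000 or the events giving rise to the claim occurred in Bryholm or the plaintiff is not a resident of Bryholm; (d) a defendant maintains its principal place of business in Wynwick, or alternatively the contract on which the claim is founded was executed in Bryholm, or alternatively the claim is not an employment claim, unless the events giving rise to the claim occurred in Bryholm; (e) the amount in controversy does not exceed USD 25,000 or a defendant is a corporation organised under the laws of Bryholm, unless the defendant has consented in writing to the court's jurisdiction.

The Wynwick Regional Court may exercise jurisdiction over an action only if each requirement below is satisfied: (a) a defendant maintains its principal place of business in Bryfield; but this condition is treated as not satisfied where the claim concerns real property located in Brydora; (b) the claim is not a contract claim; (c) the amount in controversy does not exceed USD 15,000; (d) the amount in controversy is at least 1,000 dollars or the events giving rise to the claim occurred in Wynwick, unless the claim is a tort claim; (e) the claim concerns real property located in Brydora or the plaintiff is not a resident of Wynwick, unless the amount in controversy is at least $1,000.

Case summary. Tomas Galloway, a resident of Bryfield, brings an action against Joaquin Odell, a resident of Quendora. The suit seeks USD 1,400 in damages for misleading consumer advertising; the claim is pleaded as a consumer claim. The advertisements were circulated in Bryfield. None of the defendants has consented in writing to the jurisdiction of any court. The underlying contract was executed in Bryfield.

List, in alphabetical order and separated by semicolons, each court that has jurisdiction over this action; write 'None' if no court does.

the Bryholm High Bench

The Bryholm High Bench:
  (a) The claim is a consumer claim. Met.
  (b) No such written consent has been filed. But the claim is a consumer claim, and the 'unless' clause therefore excuses the requirement. Met.
  (c) The plaintiff resides in Bryfield, which is not Bryholm, which satisfies one of the alternatives. Condition met.
  (d) The claim is a consumer claim, not an employment claim — that alternative is enough. Satisfied.
  (e) The amount in controversy is USD 1,400, within the 25,000 dollars ceiling, so one alternative holds. Met.
  → All conditions met; jurisdiction exists.
The Wynwick Regional Court:
  (a) No defendant is a corporation. Fails.
  (b) The claim is a consumer claim, not a contract claim. Condition met.
  (c) The amount in controversy is USD 1,400, within the $15,000 ceiling. Satisfied.
  (d) The amount in controversy is USD 1,400, which meets the 1,000 dollars floor, which satisfies one of the alternatives. Satisfied.
  (e) The plaintiff resides in Bryfield, which is not Wynwick, so one alternative holds. Condition met.
  → Not every requirement is met — no jurisdiction.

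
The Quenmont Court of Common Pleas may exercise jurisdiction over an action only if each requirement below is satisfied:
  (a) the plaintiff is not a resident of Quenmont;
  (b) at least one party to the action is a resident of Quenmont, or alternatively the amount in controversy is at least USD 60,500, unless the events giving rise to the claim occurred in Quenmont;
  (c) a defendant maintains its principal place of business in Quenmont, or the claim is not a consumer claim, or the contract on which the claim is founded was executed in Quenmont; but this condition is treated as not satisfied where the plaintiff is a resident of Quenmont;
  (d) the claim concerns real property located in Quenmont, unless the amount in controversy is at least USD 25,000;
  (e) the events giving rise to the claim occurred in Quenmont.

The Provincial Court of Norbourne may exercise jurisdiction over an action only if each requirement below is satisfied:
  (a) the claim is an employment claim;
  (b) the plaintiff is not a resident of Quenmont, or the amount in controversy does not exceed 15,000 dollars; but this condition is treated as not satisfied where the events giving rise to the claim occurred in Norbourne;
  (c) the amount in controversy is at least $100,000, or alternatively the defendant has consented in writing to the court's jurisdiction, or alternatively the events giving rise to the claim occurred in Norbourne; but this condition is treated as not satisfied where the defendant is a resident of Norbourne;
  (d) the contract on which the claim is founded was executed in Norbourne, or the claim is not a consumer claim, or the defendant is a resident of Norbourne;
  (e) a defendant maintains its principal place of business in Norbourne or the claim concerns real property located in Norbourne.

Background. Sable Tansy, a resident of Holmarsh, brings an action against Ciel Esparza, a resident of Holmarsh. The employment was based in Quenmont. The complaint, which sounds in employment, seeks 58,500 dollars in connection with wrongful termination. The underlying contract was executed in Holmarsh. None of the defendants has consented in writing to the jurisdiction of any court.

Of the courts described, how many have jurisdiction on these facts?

The Quenmont Court of Common Pleas:
  (a) The plaintiff resides in Holmarsh, which is not Quenmont. Condition met.
  (b) No party resides in Quenmont; the amount in controversy is 58,500 dollars, below the USD 60,500 floor — every alternative fails. However, the operative events occurred in Quenmont, so the 'unless' proviso supplies this condition. Satisfied.
  (c) The claim is an employment claim, not a consumer claim, which satisfies one of the alternatives. The exception is not triggered, since the plaintiff resides in Holmarsh, not Quenmont. Condition met.
  (d) The claim does not concern real property. The proviso rescues it, though: the amount in controversy is 58,500 dollars, which meets the $25,000 floor. Satisfied.
  (e) The operative events occurred in Quenmont. Condition met.
  → Every requirement is satisfied — jurisdiction.
The Provincial Court of Norbourne:
  (a) The claim is an employment claim. Condition met.
  (b) The plaintiff resides in Holmarsh, which is not Quenmont — that alternative is enough. And the carve-out is inapplicable — the operative events occurred in Quenmont, not Norbourne. Met.
  (c) The amount in controversy is USD 58,500, below the 100,000 dollars floor; no such written consent has been filed; the operative events occurred in Quenmont, not Norbourne — no alternative holds. Not met.
  (d) The claim is an employment claim, not a consumer claim, which satisfies one of the alternatives. Condition met.
  (e) No defendant is a corporation; the claim does not concern real property — every alternative fails. Condition not met.
  → Not every requirement is met — no jurisdiction.
Courts with jurisdiction: the Quenmont Court of Common Pleas — 1 in total.

1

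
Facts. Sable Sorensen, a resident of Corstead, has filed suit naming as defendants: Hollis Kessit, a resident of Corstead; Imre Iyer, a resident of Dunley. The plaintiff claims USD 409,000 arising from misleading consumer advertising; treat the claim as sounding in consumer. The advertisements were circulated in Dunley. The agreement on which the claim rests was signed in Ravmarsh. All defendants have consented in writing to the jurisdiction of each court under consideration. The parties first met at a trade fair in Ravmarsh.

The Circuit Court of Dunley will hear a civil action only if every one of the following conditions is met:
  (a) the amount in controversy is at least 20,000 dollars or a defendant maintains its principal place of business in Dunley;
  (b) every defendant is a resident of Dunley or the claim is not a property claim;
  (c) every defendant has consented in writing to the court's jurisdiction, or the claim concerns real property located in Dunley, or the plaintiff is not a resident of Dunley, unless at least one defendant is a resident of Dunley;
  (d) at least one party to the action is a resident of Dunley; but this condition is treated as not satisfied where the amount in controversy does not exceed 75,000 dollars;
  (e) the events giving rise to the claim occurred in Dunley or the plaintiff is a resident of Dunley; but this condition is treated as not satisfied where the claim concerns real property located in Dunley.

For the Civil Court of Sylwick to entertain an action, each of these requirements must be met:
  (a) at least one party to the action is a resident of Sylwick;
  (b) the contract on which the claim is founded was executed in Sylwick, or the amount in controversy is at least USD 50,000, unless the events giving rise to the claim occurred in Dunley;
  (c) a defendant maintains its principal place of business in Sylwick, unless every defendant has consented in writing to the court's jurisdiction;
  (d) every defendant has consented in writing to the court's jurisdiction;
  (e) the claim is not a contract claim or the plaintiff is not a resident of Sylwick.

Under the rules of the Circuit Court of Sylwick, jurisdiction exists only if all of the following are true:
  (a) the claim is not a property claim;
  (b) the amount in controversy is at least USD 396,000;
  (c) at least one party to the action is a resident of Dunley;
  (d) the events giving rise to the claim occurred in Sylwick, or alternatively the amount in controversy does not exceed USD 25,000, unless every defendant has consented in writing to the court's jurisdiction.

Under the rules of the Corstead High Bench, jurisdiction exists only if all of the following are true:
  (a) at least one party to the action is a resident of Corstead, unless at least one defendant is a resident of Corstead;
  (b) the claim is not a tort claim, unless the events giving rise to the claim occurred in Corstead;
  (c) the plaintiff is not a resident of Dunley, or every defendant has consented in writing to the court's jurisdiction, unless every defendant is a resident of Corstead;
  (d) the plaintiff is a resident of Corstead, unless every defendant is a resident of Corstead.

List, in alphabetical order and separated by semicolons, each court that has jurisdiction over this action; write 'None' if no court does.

the Circuit Court of Dunley; the Circuit Court of Sylwick; the Corstead High Bench

The Circuit Court of Dunley:
  (a) The amount in controversy is 409,000 dollars, which meets the $20,000 floor — that alternative is enough. Condition met.
  (b) The claim is a consumer claim, not a property claim, so one alternative holds. Condition met.
  (c) Every defendant has filed written consent, which satisfies one of the alternatives. Condition met.
  (d) Imre Iyer resides in Dunley. And the carve-out is inapplicable — the amount in controversy is USD 409,000, above the USD 75,000 ceiling. Satisfied.
  (e) The operative events occurred in Dunley, so this disjunct is met. And the carve-out is inapplicable — the claim does not concern real property. Satisfied.
  → All conditions met; jurisdiction exists.
The Civil Court of Sylwick:
  (a) No party resides in Sylwick. Fails.
  (b) The amount in controversy is 409,000 dollars, which meets the 50,000 dollars floor, so this disjunct is met. Condition met.
  (c) No defendant is a corporation. The proviso rescues it, though: every defendant has filed written consent. Satisfied.
  (d) Every defendant has filed written consent. Condition met.
  (e) The claim is a consumer claim, not a contract claim, which satisfies one of the alternatives. Condition met.
  → The court lacks jurisdiction.
The Circuit Court of Sylwick:
  (a) The claim is a consumer claim, not a property claim. Met.
  (b) The amount in controversy is USD 409,000, which meets the USD 396,000 floor. Satisfied.
  (c) Imre Iyer resides in Dunley. Condition met.
  (d) The operative events occurred in Dunley, not Sylwick; the amount in controversy is USD 409,000, above the 25,000 dollars ceiling — every alternative fails. But every defendant has filed written consent, and the 'unless' clause therefore excuses the requirement. Satisfied.
  → All conditions met; jurisdiction exists.
The Corstead High Bench:
  (a) Sable Sorensen resides in Corstead. Met.
  (b) The claim is a consumer claim, not a tort claim. Satisfied.
  (c) The plaintiff resides in Corstead, which is not Dunley — that alternative is enough. Met.
  (d) The plaintiff resides in Corstead. Satisfied.
  → Every requirement is satisfied — jurisdiction.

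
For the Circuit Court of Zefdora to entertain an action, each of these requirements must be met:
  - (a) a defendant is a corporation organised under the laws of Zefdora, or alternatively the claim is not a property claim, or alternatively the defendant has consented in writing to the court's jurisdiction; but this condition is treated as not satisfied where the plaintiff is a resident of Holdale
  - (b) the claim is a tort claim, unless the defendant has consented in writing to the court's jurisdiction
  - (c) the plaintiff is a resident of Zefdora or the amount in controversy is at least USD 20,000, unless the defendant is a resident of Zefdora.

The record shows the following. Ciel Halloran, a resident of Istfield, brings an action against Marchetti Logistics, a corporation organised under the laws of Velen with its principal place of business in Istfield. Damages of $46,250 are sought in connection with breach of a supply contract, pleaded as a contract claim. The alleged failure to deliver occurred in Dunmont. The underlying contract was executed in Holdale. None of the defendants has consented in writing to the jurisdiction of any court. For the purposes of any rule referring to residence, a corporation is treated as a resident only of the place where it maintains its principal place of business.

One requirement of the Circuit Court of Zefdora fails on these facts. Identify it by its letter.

(b)

The Circuit Court of Zefdora:
  (a) The claim is a contract claim, not a property claim, which satisfies one of the alternatives. And the carve-out is inapplicable — the plaintiff resides in Istfield, not Holdale. Satisfied.
  (b) The claim is a contract claim, not a tort claim. And no such written consent has been filed, so the proviso does not save it. Not satisfied.
  (c) The amount in controversy is $46,250, which meets the 20,000 dollars floor — that alternative is enough. Condition met.
Only condition (b) fails.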